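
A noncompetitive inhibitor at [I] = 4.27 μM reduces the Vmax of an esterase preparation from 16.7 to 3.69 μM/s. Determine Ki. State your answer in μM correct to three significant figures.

1.21 μM

Noncompetitive: Vmax,app = Vmax/α with α = 1 + [I]/Ki.
α = Vmax/Vmax,app = 16.7/3.69 = 4.526.
Ki = [I]/(α − 1) = 4.27/3.526 = 1.21 μM.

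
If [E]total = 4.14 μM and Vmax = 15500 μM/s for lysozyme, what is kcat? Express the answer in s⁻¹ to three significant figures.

3740 s⁻¹

kcat = Vmax/[E]total = 15500 μM/s / 4.14 μM = 3740 s⁻¹.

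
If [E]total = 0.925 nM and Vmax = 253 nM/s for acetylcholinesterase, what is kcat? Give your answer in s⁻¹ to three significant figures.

kcat = Vmax/[E]total = 253 nM/s / 0.925 nM = 274 s⁻¹.

274 s⁻¹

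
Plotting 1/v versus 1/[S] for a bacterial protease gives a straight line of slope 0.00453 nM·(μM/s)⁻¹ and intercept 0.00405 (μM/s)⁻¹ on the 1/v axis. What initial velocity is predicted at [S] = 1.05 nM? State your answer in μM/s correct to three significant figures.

The y-intercept is 1/Vmax, so Vmax = 1/0.00405 = 247 μM/s.
The slope is Km/Vmax, so Km = 0.00453 × 247 = 1.12 nM.
Then v = 247 × 1.05/(1.12 + 1.05) = 120 μM/s.

120 μM/s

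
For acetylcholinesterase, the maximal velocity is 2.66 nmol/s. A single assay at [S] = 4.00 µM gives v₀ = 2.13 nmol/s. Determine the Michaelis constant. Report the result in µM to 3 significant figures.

From v = Vmax[S]/(Km+[S]), Km = [S](Vmax − v)/v.
Km = 4.00 × (2.66 − 2.13) / 2.13 = 2.120/2.13 = 0.995 µM.

0.995 µM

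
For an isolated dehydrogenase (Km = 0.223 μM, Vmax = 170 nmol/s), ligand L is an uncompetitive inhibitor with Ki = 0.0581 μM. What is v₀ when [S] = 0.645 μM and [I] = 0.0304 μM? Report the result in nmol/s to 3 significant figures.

91.0 nmol/s

α = 1 + [I]/Ki = 1 + 0.0304/0.0581 = 1.523.
For an uncompetitive inhibitor, both parameters are divided by α, giving Vmax/α and Km/α: Km,app = 0.146 μM, Vmax,app = 112 nmol/s.
v = Vmax,app·[S]/(Km,app + [S]) = 112 × 0.645/(0.146 + 0.645) = 91.0 nmol/s.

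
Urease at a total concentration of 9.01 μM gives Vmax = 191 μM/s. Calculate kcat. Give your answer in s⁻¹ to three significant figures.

kcat = Vmax/[E]total = 191 μM/s / 9.01 μM = 21.2 s⁻¹.

21.2 s⁻¹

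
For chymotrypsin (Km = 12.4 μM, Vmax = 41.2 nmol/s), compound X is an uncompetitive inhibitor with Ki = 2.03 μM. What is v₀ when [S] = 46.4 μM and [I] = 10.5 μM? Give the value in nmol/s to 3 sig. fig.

6.40 nmol/s

α = 1 + [I]/Ki = 1 + 10.5/2.03 = 6.172.
For an uncompetitive inhibitor, both parameters are divided by α, giving Vmax/α and Km/α: Km,app = 2.01 μM, Vmax,app = 6.67 nmol/s.
v = Vmax,app·[S]/(Km,app + [S]) = 6.67 × 46.4/(2.01 + 46.4) = 6.40 nmol/s.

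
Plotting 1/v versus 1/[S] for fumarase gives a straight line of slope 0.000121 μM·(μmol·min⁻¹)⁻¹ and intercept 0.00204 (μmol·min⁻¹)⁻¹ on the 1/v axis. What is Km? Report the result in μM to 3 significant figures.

0.0593 μM

y-intercept = 1/Vmax ⇒ Vmax = 490 μmol·min⁻¹; slope = Km/Vmax ⇒ Km = slope × Vmax.
Km = 0.000121 × 490 = 0.0593 μM.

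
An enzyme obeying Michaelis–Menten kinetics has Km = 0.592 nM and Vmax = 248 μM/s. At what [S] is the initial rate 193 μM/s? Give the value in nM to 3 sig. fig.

2.08 nM

The required fractional saturation is v/Vmax = 193/248 = 0.7782.
Then [S]/(Km+[S]) = 0.7782 ⇒ [S] = 0.592 × 0.7782/(1 − 0.7782) = 2.08 nM.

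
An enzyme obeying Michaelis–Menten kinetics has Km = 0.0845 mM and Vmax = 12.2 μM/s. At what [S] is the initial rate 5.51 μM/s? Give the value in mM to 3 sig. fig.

The required fractional saturation is v/Vmax = 5.51/12.2 = 0.4516.
Then [S]/(Km+[S]) = 0.4516 ⇒ [S] = 0.0845 × 0.4516/(1 − 0.4516) = 0.0696 mM.

0.0696 mM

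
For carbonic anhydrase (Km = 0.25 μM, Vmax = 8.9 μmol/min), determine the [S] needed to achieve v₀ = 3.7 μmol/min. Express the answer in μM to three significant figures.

The required fractional saturation is v/Vmax = 3.7/8.9 = 0.4157.
Then [S]/(Km+[S]) = 0.4157 ⇒ [S] = 0.25 × 0.4157/(1 − 0.4157) = 0.178 μM.

0.178 μM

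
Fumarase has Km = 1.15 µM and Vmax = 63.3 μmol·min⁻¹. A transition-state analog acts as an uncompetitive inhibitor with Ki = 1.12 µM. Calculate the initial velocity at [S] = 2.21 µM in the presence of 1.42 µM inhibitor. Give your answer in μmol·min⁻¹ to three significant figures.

α = 1 + [I]/Ki = 1 + 1.42/1.12 = 2.268.
For an uncompetitive inhibitor, both parameters are divided by α, giving Vmax/α and Km/α: Km,app = 0.507 µM, Vmax,app = 27.9 μmol·min⁻¹.
v = Vmax,app·[S]/(Km,app + [S]) = 27.9 × 2.21/(0.507 + 2.21) = 22.7 μmol·min⁻¹.

22.7 μmol·min⁻¹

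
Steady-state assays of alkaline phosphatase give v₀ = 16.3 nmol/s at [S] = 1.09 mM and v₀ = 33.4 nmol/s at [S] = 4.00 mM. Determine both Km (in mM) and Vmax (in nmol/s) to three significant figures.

Km = 2.59 mM; Vmax = 55.0 nmol/s

In reciprocal form, 1/v = (Km/Vmax)·(1/[S]) + 1/Vmax. The two points give (1/[S], 1/v) = (0.9174, 0.06135) and (0.2500, 0.02994).
Slope = (0.06135 − 0.02994)/(0.9174 − 0.2500) = 0.04706; intercept = 0.06135 − 0.04706×0.9174 = 0.01818.
Vmax = 1/intercept = 55.0 nmol/s; Km = slope × Vmax = 0.04706 × 55.0 = 2.59 mM.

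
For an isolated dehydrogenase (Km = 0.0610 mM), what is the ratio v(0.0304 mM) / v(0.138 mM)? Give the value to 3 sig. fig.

0.480

Since Vmax cancels, v₂/v₁ = [S]₂(Km+[S]₁) / [S]₁(Km+[S]₂).
= 0.0304×(0.0610+0.138) / (0.138×(0.0610+0.0304)) = 0.006050/0.01261 = 0.480.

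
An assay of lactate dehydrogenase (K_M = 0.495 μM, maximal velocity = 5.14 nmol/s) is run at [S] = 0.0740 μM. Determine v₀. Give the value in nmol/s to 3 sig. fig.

0.668 nmol/s

[S]/(Km+[S]) = 0.0740/0.5690 = 0.1301, the fractional saturation.
v = 0.1301 × Vmax = 0.1301 × 5.14 = 0.668 nmol/s.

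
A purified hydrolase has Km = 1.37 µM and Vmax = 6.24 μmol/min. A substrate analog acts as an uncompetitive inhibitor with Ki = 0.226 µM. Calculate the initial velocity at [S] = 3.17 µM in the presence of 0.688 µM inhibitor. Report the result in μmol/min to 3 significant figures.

1.39 μmol/min

α = 1 + [I]/Ki = 1 + 0.688/0.226 = 4.044.
For an uncompetitive inhibitor, both parameters are divided by α, giving Vmax/α and Km/α: Km,app = 0.339 µM, Vmax,app = 1.54 μmol/min.
v = Vmax,app·[S]/(Km,app + [S]) = 1.54 × 3.17/(0.339 + 3.17) = 1.39 μmol/min.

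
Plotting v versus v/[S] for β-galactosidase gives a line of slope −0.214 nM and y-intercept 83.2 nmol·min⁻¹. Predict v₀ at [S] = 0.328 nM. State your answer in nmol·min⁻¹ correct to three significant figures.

In the Eadie–Hofstee form v = Vmax − Km·(v/[S]), the slope is −Km and the intercept is Vmax, so Km = 0.214 nM and Vmax = 83.2 nmol·min⁻¹.
v = 83.2 × 0.328/(0.214 + 0.328) = 50.3 nmol·min⁻¹.

50.3 nmol·min⁻¹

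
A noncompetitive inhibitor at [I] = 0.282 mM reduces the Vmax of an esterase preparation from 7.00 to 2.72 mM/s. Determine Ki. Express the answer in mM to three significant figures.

Noncompetitive: Vmax,app = Vmax/α with α = 1 + [I]/Ki.
α = Vmax/Vmax,app = 7.00/2.72 = 2.574.
Ki = [I]/(α − 1) = 0.282/1.574 = 0.179 mM.

0.179 mM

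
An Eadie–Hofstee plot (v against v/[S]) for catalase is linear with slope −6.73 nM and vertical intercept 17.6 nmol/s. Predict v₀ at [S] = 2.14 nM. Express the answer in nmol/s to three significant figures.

In the Eadie–Hofstee form v = Vmax − Km·(v/[S]), the slope is −Km and the intercept is Vmax, so Km = 6.73 nM and Vmax = 17.6 nmol/s.
v = 17.6 × 2.14/(6.73 + 2.14) = 4.25 nmol/s.

4.25 nmol/s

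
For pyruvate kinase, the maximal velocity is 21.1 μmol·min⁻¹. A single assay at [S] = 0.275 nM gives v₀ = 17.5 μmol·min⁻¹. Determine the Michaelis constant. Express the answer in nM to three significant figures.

v/Vmax = 17.5/21.1 = 0.8294 = [S]/(Km+[S]).
So Km + [S] = [S]/0.8294 = 0.3316 nM, giving Km = 0.3316 − 0.275 = 0.0566 nM.

0.0566 nM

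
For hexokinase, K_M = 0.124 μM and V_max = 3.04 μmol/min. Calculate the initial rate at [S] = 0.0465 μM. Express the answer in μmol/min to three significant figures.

v = Vmax·[S]/(Km + [S]) = 3.04 × 0.0465 / (0.124 + 0.0465)
  = 0.1414 / 0.1705 = 0.829 μmol/min.

0.829 μmol/min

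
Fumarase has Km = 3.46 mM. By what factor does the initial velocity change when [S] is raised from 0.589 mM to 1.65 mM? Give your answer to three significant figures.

Since Vmax cancels, v₂/v₁ = [S]₂(Km+[S]₁) / [S]₁(Km+[S]₂).
= 1.65×(3.46+0.589) / (0.589×(3.46+1.65)) = 6.681/3.010 = 2.22.

2.22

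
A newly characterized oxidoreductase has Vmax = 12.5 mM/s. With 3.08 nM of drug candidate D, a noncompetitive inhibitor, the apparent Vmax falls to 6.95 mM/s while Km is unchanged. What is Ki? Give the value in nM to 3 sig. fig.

Noncompetitive: Vmax,app = Vmax/α with α = 1 + [I]/Ki.
α = Vmax/Vmax,app = 12.5/6.95 = 1.799.
Since α = 1 + [I]/Ki, [I]/Ki = 1.799 − 1 = 0.7986 and Ki = 3.08/0.7986 = 3.86 nM.

3.86 nM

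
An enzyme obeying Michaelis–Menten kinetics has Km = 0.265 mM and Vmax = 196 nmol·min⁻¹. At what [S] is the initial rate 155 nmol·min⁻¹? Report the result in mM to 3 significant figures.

1.00 mM

Rearranging v = Vmax[S]/(Km+[S]) gives [S] = Km·v/(Vmax − v).
[S] = 0.265 × 155 / (196 − 155) = 41.08/41.00 = 1.00 mM.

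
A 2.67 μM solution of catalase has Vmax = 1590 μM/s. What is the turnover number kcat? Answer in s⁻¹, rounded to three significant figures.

kcat = Vmax/[E]total = 1590 μM/s / 2.67 μM = 596 s⁻¹.

596 s⁻¹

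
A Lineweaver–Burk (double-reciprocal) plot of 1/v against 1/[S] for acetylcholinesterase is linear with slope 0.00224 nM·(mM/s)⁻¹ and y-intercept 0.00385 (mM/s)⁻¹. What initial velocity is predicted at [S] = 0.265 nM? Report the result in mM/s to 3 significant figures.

The y-intercept is 1/Vmax, so Vmax = 1/0.00385 = 260 mM/s.
The slope is Km/Vmax, so Km = 0.00224 × 260 = 0.582 nM.
Then v = 260 × 0.265/(0.582 + 0.265) = 81.3 mM/s.

81.3 mM/s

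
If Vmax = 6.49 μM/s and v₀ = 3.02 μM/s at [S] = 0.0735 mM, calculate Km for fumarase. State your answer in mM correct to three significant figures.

From v = Vmax[S]/(Km+[S]), Km = [S](Vmax − v)/v.
Km = 0.0735 × (6.49 − 3.02) / 3.02 = 0.2550/3.02 = 0.0845 mM.

0.0845 mM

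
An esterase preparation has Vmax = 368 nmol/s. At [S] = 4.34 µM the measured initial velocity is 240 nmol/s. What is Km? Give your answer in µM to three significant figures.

From v = Vmax[S]/(Km+[S]), Km = [S](Vmax − v)/v.
Km = 4.34 × (368 − 240) / 240 = 555.5/240 = 2.31 µM.

2.31 µM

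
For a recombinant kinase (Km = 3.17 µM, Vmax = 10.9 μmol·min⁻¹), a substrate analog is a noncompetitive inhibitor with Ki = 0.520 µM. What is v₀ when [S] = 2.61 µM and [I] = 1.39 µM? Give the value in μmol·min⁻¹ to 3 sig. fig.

α = 1 + [I]/Ki = 1 + 1.39/0.520 = 3.673.
For a noncompetitive inhibitor, Vmax is reduced to Vmax/α while Km is unchanged: Km,app = 3.17 µM, Vmax,app = 2.97 μmol·min⁻¹.
v = Vmax,app·[S]/(Km,app + [S]) = 2.97 × 2.61/(3.17 + 2.61) = 1.34 μmol·min⁻¹.

1.34 μmol·min⁻¹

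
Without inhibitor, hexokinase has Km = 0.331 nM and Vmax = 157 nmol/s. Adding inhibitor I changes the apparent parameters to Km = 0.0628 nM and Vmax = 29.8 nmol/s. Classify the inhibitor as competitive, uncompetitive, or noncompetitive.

Both Km and Vmax decrease by the same factor (~5.27-fold) — characteristic of uncompetitive inhibition.

uncompetitive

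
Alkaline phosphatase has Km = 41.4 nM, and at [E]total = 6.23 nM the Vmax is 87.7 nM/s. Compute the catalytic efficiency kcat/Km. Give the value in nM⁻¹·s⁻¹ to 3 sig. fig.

kcat = Vmax/[E]total = 87.7/6.23 = 14.1 s⁻¹.
kcat/Km = 14.1/41.4 = 0.340 nM⁻¹·s⁻¹.

0.340 nM⁻¹·s⁻¹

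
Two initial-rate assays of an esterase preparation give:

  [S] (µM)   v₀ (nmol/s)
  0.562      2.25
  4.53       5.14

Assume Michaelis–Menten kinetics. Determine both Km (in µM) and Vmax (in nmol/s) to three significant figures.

Km = 1.01 µM; Vmax = 6.28 nmol/s

In reciprocal form, 1/v = (Km/Vmax)·(1/[S]) + 1/Vmax. The two points give (1/[S], 1/v) = (1.779, 0.4444) and (0.2208, 0.1946).
Slope = (0.4444 − 0.1946)/(1.779 − 0.2208) = 0.1603; intercept = 0.4444 − 0.1603×1.779 = 0.1592.
Vmax = 1/intercept = 6.28 nmol/s; Km = slope × Vmax = 0.1603 × 6.28 = 1.01 µM.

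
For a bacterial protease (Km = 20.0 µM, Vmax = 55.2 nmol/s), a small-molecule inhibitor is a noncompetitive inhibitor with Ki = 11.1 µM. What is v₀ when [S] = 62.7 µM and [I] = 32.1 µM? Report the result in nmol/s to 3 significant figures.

10.8 nmol/s

With α = 1 + [I]/Ki = 1 + 32.1/11.1 = 3.892, the noncompetitive rate law is v = (Vmax/α)·[S] / (Km + [S]).
v = (55.2/3.892)×62.7 / (20.0 + 62.7) = 889.3/82.70 = 10.8 nmol/s.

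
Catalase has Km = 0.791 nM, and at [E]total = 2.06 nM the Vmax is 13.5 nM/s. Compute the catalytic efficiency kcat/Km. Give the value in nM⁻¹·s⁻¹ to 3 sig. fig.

kcat = Vmax/[E]total = 13.5/2.06 = 6.55 s⁻¹.
kcat/Km = 6.55/0.791 = 8.28 nM⁻¹·s⁻¹.

8.28 nM⁻¹·s⁻¹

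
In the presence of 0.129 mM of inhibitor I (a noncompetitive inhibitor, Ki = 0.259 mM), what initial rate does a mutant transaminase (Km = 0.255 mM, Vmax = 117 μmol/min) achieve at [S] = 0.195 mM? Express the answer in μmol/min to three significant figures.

33.8 μmol/min

With α = 1 + [I]/Ki = 1 + 0.129/0.259 = 1.498, the noncompetitive rate law is v = (Vmax/α)·[S] / (Km + [S]).
v = (117/1.498)×0.195 / (0.255 + 0.195) = 15.23/0.4500 = 33.8 μmol/min.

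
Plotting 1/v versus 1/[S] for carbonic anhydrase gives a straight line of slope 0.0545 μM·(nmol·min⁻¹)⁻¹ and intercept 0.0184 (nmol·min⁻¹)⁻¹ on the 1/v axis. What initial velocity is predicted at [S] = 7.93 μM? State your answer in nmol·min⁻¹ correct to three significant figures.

The y-intercept is 1/Vmax, so Vmax = 1/0.0184 = 54.3 nmol·min⁻¹.
The slope is Km/Vmax, so Km = 0.0545 × 54.3 = 2.96 μM.
Then v = 54.3 × 7.93/(2.96 + 7.93) = 39.6 nmol·min⁻¹.

39.6 nmol·min⁻¹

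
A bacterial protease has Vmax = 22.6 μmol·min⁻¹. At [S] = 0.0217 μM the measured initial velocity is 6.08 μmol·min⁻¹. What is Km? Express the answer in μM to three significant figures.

0.0590 μM

v/Vmax = 6.08/22.6 = 0.2690 = [S]/(Km+[S]).
So Km + [S] = [S]/0.2690 = 0.08066 μM, giving Km = 0.08066 − 0.0217 = 0.0590 μM.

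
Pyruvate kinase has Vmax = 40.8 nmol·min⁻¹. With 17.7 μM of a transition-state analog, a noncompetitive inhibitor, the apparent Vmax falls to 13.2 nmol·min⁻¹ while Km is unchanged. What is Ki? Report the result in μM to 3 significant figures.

Noncompetitive: Vmax,app = Vmax/α with α = 1 + [I]/Ki.
α = Vmax/Vmax,app = 40.8/13.2 = 3.091.
Since α = 1 + [I]/Ki, [I]/Ki = 3.091 − 1 = 2.091 and Ki = 17.7/2.091 = 8.47 μM.

8.47 μM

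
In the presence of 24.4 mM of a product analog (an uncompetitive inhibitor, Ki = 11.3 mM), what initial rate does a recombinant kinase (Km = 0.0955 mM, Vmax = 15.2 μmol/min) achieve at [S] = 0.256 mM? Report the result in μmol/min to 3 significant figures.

4.30 μmol/min

With α = 1 + [I]/Ki = 1 + 24.4/11.3 = 3.159, the uncompetitive rate law is v = (Vmax/α)·[S] / (Km/α + [S]).
v = (15.2/3.159)×0.256 / (0.0955/3.159 + 0.256) = 1.232/0.2862 = 4.30 μmol/min.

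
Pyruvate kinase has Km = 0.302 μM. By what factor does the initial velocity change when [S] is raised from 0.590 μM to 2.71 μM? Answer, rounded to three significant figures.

The fractional saturations are [S]/(Km+[S]) = 0.590/0.8920 = 0.6614 and 2.71/3.012 = 0.8997.
v₂/v₁ is just their ratio: 0.8997/0.6614 = 1.36.

1.36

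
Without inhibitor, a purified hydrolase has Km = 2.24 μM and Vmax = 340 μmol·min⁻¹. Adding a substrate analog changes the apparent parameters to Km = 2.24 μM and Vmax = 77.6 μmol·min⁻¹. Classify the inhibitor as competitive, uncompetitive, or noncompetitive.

Vmax decreases (340 → 77.6 μmol·min⁻¹) while Km is unchanged — pure noncompetitive inhibition.

noncompetitive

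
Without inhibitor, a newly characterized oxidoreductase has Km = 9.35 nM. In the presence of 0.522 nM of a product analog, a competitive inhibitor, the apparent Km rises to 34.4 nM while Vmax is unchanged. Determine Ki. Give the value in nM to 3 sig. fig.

0.195 nM

Competitive: Km,app = α·Km with α = 1 + [I]/Ki.
α = Km,app/Km = 34.4/9.35 = 3.679.
Ki = [I]/(α − 1) = 0.522/2.679 = 0.195 nM.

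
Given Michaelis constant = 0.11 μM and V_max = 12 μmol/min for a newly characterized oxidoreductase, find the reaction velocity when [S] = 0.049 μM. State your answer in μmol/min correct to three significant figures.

[S]/(Km+[S]) = 0.049/0.1590 = 0.3082, the fractional saturation.
v = 0.3082 × Vmax = 0.3082 × 12 = 3.70 μmol/min.

3.70 μmol/min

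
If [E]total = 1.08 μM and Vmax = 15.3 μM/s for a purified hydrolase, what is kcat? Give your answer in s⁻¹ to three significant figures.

kcat = Vmax/[E]total = 15.3 μM/s / 1.08 μM = 14.2 s⁻¹.

14.2 s⁻¹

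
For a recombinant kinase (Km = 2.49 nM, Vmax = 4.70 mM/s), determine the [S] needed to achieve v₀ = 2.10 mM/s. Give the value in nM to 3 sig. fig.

2.01 nM

Rearranging v = Vmax[S]/(Km+[S]) gives [S] = Km·v/(Vmax − v).
[S] = 2.49 × 2.10 / (4.70 − 2.10) = 5.229/2.600 = 2.01 nM.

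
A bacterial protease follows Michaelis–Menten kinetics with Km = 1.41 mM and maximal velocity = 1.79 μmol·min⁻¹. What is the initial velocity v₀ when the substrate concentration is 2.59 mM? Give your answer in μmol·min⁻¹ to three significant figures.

v = Vmax·[S]/(Km + [S]) = 1.79 × 2.59 / (1.41 + 2.59)
  = 4.636 / 4.000 = 1.16 μmol·min⁻¹.

1.16 μmol·min⁻¹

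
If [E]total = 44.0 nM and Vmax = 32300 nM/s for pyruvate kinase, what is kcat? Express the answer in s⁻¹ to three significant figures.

734 s⁻¹

kcat = Vmax/[E]total = 32300 nM/s / 44.0 nM = 734 s⁻¹.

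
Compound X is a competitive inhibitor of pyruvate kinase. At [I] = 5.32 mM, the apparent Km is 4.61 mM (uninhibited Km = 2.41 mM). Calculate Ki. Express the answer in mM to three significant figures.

Competitive: Km,app = α·Km with α = 1 + [I]/Ki.
α = Km,app/Km = 4.61/2.41 = 1.913.
Since α = 1 + [I]/Ki, [I]/Ki = 1.913 − 1 = 0.9129 and Ki = 5.32/0.9129 = 5.83 mM.

5.83 mM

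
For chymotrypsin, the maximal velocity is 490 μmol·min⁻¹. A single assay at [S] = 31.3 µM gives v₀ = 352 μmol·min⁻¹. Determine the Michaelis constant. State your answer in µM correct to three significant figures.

From v = Vmax[S]/(Km+[S]), Km = [S](Vmax − v)/v.
Km = 31.3 × (490 − 352) / 352 = 4319/352 = 12.3 µM.

12.3 µM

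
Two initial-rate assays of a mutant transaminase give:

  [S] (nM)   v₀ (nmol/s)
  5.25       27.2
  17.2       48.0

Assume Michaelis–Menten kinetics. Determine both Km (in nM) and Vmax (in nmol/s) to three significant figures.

From v = Vmax[S]/(Km+[S]), each point gives Vmax = v(Km+[S])/[S].
Equating: 27.2(Km+5.25)/5.25 = 48.0(Km+17.2)/17.2.
5.181·Km + 27.2 = 2.791·Km + 48.0, so (5.181 − 2.791)·Km = 48.0 − 27.2.
Km = 20.80/2.390 = 8.70 nM; then Vmax = 27.2(8.70+5.25)/5.25 = 72.3 nmol/s.

Km = 8.70 nM; Vmax = 72.3 nmol/s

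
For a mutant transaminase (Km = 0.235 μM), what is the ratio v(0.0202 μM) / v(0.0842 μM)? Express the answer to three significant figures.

Since Vmax cancels, v₂/v₁ = [S]₂(Km+[S]₁) / [S]₁(Km+[S]₂).
= 0.0202×(0.235+0.0842) / (0.0842×(0.235+0.0202)) = 0.006448/0.02149 = 0.300.

0.300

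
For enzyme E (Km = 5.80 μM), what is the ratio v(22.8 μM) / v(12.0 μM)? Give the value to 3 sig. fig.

The fractional saturations are [S]/(Km+[S]) = 12.0/17.80 = 0.6742 and 22.8/28.60 = 0.7972.
v₂/v₁ is just their ratio: 0.7972/0.6742 = 1.18.

1.18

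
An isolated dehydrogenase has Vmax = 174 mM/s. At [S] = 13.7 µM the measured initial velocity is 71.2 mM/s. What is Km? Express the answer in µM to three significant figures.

19.8 µM

v/Vmax = 71.2/174 = 0.4092 = [S]/(Km+[S]).
So Km + [S] = [S]/0.4092 = 33.48 µM, giving Km = 33.48 − 13.7 = 19.8 µM.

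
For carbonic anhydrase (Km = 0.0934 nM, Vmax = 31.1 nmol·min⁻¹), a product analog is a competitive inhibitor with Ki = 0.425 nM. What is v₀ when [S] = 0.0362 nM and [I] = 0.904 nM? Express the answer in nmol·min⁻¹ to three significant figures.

3.43 nmol·min⁻¹

α = 1 + [I]/Ki = 1 + 0.904/0.425 = 3.127.
For a competitive inhibitor, Vmax is unchanged and the apparent Km becomes α·Km: Km,app = 0.292 nM, Vmax,app = 31.1 nmol·min⁻¹.
v = Vmax,app·[S]/(Km,app + [S]) = 31.1 × 0.0362/(0.292 + 0.0362) = 3.43 nmol·min⁻¹.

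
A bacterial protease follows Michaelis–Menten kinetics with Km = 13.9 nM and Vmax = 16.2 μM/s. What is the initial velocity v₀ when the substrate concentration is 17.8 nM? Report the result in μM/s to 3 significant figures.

[S]/(Km+[S]) = 17.8/31.70 = 0.5615, the fractional saturation.
v = 0.5615 × Vmax = 0.5615 × 16.2 = 9.10 μM/s.

9.10 μM/s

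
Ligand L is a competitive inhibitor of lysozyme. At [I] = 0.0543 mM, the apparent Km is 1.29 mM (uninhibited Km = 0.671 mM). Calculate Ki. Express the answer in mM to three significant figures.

0.0589 mM

Competitive: Km,app = α·Km with α = 1 + [I]/Ki.
α = Km,app/Km = 1.29/0.671 = 1.923.
Since α = 1 + [I]/Ki, [I]/Ki = 1.923 − 1 = 0.9225 and Ki = 0.0543/0.9225 = 0.0589 mM.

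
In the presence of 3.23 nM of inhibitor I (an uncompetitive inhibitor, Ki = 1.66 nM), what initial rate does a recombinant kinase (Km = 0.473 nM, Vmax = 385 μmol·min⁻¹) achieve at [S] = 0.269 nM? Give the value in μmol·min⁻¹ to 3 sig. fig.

81.8 μmol·min⁻¹

With α = 1 + [I]/Ki = 1 + 3.23/1.66 = 2.946, the uncompetitive rate law is v = (Vmax/α)·[S] / (Km/α + [S]).
v = (385/2.946)×0.269 / (0.473/2.946 + 0.269) = 35.16/0.4296 = 81.8 μmol·min⁻¹.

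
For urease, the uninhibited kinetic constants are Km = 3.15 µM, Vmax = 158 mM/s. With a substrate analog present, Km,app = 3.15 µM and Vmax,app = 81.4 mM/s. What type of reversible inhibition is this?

noncompetitive

Vmax decreases (158 → 81.4 mM/s) while Km is unchanged — pure noncompetitive inhibition.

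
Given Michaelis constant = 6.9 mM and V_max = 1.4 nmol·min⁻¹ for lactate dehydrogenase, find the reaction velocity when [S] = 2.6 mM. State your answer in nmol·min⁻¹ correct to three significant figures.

0.383 nmol·min⁻¹

v = Vmax·[S]/(Km + [S]) = 1.4 × 2.6 / (6.9 + 2.6)
  = 3.640 / 9.500 = 0.383 nmol·min⁻¹.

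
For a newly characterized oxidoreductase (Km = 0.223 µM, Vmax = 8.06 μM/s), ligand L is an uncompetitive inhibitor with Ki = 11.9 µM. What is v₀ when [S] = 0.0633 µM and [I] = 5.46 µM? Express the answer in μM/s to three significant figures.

1.62 μM/s

α = 1 + [I]/Ki = 1 + 5.46/11.9 = 1.459.
For an uncompetitive inhibitor, both parameters are divided by α, giving Vmax/α and Km/α: Km,app = 0.153 µM, Vmax,app = 5.52 μM/s.
v = Vmax,app·[S]/(Km,app + [S]) = 5.52 × 0.0633/(0.153 + 0.0633) = 1.62 μM/s.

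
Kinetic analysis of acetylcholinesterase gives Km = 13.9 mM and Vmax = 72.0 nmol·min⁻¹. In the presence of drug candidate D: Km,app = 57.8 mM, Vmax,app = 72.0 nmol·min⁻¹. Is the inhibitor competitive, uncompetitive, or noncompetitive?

Km increases (13.9 → 57.8 mM) while Vmax is unchanged — the hallmark of competitive inhibition.

competitive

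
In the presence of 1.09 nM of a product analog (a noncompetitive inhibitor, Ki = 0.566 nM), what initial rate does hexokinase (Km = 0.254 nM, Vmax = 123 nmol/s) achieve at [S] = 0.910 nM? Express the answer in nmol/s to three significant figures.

32.9 nmol/s

With α = 1 + [I]/Ki = 1 + 1.09/0.566 = 2.926, the noncompetitive rate law is v = (Vmax/α)·[S] / (Km + [S]).
v = (123/2.926)×0.910 / (0.254 + 0.910) = 38.26/1.164 = 32.9 nmol/s.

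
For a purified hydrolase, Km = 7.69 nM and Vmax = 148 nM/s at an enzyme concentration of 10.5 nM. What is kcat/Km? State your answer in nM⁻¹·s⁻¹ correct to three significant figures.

1.83 nM⁻¹·s⁻¹

kcat = Vmax/[E]total = 148/10.5 = 14.1 s⁻¹.
kcat/Km = 14.1/7.69 = 1.83 nM⁻¹·s⁻¹.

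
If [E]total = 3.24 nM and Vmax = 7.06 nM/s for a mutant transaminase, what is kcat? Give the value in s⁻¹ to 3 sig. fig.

2.18 s⁻¹

kcat = Vmax/[E]total = 7.06 nM/s / 3.24 nM = 2.18 s⁻¹.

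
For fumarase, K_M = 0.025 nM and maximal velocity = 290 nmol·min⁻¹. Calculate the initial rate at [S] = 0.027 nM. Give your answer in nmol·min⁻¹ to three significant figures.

v = Vmax·[S]/(Km + [S]) = 290 × 0.027 / (0.025 + 0.027)
  = 7.830 / 0.05200 = 151 nmol·min⁻¹.

151 nmol·min⁻¹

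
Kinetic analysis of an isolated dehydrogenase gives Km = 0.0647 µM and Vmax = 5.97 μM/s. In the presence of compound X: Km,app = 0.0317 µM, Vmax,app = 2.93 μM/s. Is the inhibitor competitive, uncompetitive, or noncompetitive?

Both Km and Vmax decrease by the same factor (~2.04-fold) — characteristic of uncompetitive inhibition.

uncompetitive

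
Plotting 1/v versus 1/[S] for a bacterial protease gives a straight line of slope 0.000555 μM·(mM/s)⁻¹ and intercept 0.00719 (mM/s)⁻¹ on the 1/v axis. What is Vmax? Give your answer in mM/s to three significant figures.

139 mM/s

The y-intercept of a Lineweaver–Burk plot equals 1/Vmax, so Vmax = 1/0.00719 = 139 mM/s.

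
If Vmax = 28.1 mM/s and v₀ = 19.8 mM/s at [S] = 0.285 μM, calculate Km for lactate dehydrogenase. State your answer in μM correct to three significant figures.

0.119 μM

From v = Vmax[S]/(Km+[S]), Km = [S](Vmax − v)/v.
Km = 0.285 × (28.1 − 19.8) / 19.8 = 2.366/19.8 = 0.119 μM.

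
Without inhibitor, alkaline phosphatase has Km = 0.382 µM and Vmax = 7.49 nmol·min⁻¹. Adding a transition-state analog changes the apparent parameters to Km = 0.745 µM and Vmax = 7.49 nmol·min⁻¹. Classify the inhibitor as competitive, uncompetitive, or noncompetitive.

competitive

Km increases (0.382 → 0.745 µM) while Vmax is unchanged — the hallmark of competitive inhibition.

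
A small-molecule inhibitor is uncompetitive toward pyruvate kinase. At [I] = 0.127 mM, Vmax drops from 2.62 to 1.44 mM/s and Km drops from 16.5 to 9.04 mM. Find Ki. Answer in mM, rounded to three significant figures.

Uncompetitive: Vmax,app = Vmax/α (and Km,app = Km/α) with α = 1 + [I]/Ki.
α = Vmax/Vmax,app = 2.62/1.44 = 1.819.
Ki = [I]/(α − 1) = 0.127/0.8194 = 0.155 mM.

0.155 mM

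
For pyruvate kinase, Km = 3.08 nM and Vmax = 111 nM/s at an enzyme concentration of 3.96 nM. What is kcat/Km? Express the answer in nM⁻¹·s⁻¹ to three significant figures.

9.10 nM⁻¹·s⁻¹

kcat = Vmax/[E]total = 111/3.96 = 28.0 s⁻¹.
kcat/Km = 28.0/3.08 = 9.10 nM⁻¹·s⁻¹.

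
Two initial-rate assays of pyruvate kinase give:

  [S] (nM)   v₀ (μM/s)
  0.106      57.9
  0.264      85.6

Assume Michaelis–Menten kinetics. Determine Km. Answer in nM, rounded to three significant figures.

In reciprocal form, 1/v = (Km/Vmax)·(1/[S]) + 1/Vmax. The two points give (1/[S], 1/v) = (9.434, 0.01727) and (3.788, 0.01168).
Slope = (0.01727 − 0.01168)/(9.434 − 3.788) = 0.0009899; intercept = 0.01727 − 0.0009899×9.434 = 0.007933.
Vmax = 1/intercept = 126 μM/s; Km = slope × Vmax = 0.0009899 × 126 = 0.125 nM.

0.125 nM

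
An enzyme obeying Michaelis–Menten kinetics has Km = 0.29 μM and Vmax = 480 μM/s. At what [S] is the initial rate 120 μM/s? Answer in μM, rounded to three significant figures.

Rearranging v = Vmax[S]/(Km+[S]) gives [S] = Km·v/(Vmax − v).
[S] = 0.29 × 120 / (480 − 120) = 34.80/360.0 = 0.0967 μM.

0.0967 μM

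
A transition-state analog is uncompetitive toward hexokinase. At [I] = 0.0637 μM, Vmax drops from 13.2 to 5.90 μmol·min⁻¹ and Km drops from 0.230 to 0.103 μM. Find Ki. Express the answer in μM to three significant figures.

Uncompetitive: Vmax,app = Vmax/α (and Km,app = Km/α) with α = 1 + [I]/Ki.
α = Vmax/Vmax,app = 13.2/5.90 = 2.237.
Ki = [I]/(α − 1) = 0.0637/1.237 = 0.0515 μM.

0.0515 μM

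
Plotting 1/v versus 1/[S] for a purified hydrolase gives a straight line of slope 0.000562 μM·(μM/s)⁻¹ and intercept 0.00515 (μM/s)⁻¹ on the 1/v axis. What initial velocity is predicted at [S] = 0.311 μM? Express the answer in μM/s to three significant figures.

The y-intercept is 1/Vmax, so Vmax = 1/0.00515 = 194 μM/s.
The slope is Km/Vmax, so Km = 0.000562 × 194 = 0.109 μM.
Then v = 194 × 0.311/(0.109 + 0.311) = 144 μM/s.

144 μM/s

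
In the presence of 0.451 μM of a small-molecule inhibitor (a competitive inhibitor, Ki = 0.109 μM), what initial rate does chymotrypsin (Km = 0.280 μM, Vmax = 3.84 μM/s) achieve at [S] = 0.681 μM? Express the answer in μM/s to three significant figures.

With α = 1 + [I]/Ki = 1 + 0.451/0.109 = 5.138, the competitive rate law is v = Vmax[S] / (αKm + [S]).
v = 3.84×0.681 / (5.138×0.280 + 0.681) = 2.615/2.120 = 1.23 μM/s.

1.23 μM/s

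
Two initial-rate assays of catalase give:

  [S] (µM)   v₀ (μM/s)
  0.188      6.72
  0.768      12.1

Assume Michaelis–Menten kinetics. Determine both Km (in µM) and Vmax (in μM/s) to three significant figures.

Km = 0.269 µM; Vmax = 16.3 μM/s

In reciprocal form, 1/v = (Km/Vmax)·(1/[S]) + 1/Vmax. The two points give (1/[S], 1/v) = (5.319, 0.1488) and (1.302, 0.08264).
Slope = (0.1488 − 0.08264)/(5.319 − 1.302) = 0.01647; intercept = 0.1488 − 0.01647×5.319 = 0.06120.
Vmax = 1/intercept = 16.3 μM/s; Km = slope × Vmax = 0.01647 × 16.3 = 0.269 µM.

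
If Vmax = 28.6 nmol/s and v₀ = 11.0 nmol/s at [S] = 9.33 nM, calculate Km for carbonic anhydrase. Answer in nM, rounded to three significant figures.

14.9 nM

From v = Vmax[S]/(Km+[S]), Km = [S](Vmax − v)/v.
Km = 9.33 × (28.6 − 11.0) / 11.0 = 164.2/11.0 = 14.9 nM.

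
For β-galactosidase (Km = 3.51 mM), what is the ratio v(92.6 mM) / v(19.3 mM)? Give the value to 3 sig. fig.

The fractional saturations are [S]/(Km+[S]) = 19.3/22.81 = 0.8461 and 92.6/96.11 = 0.9635.
v₂/v₁ is just their ratio: 0.9635/0.8461 = 1.14.

1.14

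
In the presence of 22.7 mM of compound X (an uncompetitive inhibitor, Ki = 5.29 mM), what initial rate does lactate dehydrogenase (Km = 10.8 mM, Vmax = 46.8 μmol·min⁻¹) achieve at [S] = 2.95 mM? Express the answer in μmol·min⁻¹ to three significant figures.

α = 1 + [I]/Ki = 1 + 22.7/5.29 = 5.291.
For an uncompetitive inhibitor, both parameters are divided by α, giving Vmax/α and Km/α: Km,app = 2.04 mM, Vmax,app = 8.85 μmol·min⁻¹.
v = Vmax,app·[S]/(Km,app + [S]) = 8.85 × 2.95/(2.04 + 2.95) = 5.23 μmol·min⁻¹.

5.23 μmol·min⁻¹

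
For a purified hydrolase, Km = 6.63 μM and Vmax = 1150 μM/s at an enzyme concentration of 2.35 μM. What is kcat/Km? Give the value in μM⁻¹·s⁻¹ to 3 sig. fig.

kcat = Vmax/[E]total = 1150/2.35 = 489 s⁻¹.
kcat/Km = 489/6.63 = 73.8 μM⁻¹·s⁻¹.

73.8 μM⁻¹·s⁻¹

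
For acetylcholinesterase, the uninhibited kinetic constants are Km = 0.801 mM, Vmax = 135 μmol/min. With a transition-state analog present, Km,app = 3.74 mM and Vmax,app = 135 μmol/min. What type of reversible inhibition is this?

Km increases (0.801 → 3.74 mM) while Vmax is unchanged — the hallmark of competitive inhibition.

competitive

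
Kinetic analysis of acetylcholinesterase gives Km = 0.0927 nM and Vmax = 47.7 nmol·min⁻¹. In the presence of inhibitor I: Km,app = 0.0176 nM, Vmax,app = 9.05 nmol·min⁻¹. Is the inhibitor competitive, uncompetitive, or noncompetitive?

Both Km and Vmax decrease by the same factor (~5.27-fold) — characteristic of uncompetitive inhibition.

uncompetitive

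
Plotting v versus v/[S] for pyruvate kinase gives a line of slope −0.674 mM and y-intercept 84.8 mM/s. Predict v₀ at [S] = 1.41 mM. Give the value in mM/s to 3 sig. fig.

In the Eadie–Hofstee form v = Vmax − Km·(v/[S]), the slope is −Km and the intercept is Vmax, so Km = 0.674 mM and Vmax = 84.8 mM/s.
v = 84.8 × 1.41/(0.674 + 1.41) = 57.4 mM/s.

57.4 mM/s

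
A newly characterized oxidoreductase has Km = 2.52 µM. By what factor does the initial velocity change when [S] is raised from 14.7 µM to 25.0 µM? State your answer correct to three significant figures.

The fractional saturations are [S]/(Km+[S]) = 14.7/17.22 = 0.8537 and 25.0/27.52 = 0.9084.
v₂/v₁ is just their ratio: 0.9084/0.8537 = 1.06.

1.06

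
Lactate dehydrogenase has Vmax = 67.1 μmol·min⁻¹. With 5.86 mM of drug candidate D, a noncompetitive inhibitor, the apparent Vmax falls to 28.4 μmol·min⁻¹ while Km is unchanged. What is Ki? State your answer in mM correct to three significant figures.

Noncompetitive: Vmax,app = Vmax/α with α = 1 + [I]/Ki.
α = Vmax/Vmax,app = 67.1/28.4 = 2.363.
Since α = 1 + [I]/Ki, [I]/Ki = 2.363 − 1 = 1.363 and Ki = 5.86/1.363 = 4.30 mM.

4.30 mM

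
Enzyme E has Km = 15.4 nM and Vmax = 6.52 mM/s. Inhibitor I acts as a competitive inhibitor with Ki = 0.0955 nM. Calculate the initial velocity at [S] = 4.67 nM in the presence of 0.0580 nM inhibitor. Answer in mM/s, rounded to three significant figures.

α = 1 + [I]/Ki = 1 + 0.0580/0.0955 = 1.607.
For a competitive inhibitor, Vmax is unchanged and the apparent Km becomes α·Km: Km,app = 24.8 nM, Vmax,app = 6.52 mM/s.
v = Vmax,app·[S]/(Km,app + [S]) = 6.52 × 4.67/(24.8 + 4.67) = 1.03 mM/s.

1.03 mM/s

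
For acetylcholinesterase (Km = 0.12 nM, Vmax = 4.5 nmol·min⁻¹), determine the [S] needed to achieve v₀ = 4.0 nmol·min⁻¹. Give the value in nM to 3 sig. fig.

Rearranging v = Vmax[S]/(Km+[S]) gives [S] = Km·v/(Vmax − v).
[S] = 0.12 × 4.0 / (4.5 − 4.0) = 0.4800/0.5000 = 0.960 nM.

0.960 nM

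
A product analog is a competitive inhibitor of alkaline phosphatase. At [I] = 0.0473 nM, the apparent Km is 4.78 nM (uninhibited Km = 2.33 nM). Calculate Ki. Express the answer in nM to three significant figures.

Competitive: Km,app = α·Km with α = 1 + [I]/Ki.
α = Km,app/Km = 4.78/2.33 = 2.052.
Ki = [I]/(α − 1) = 0.0473/1.052 = 0.0450 nM.

0.0450 nM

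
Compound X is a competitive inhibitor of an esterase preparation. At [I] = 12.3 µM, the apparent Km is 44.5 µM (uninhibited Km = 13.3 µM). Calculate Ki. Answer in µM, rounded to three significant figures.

5.24 µM

Competitive: Km,app = α·Km with α = 1 + [I]/Ki.
α = Km,app/Km = 44.5/13.3 = 3.346.
Ki = [I]/(α − 1) = 12.3/2.346 = 5.24 µM.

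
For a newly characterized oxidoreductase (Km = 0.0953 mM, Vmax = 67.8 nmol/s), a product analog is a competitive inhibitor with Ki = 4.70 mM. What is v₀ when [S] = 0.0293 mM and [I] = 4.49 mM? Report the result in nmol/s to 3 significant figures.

9.21 nmol/s

α = 1 + [I]/Ki = 1 + 4.49/4.70 = 1.955.
For a competitive inhibitor, Vmax is unchanged and the apparent Km becomes α·Km: Km,app = 0.186 mM, Vmax,app = 67.8 nmol/s.
v = Vmax,app·[S]/(Km,app + [S]) = 67.8 × 0.0293/(0.186 + 0.0293) = 9.21 nmol/s.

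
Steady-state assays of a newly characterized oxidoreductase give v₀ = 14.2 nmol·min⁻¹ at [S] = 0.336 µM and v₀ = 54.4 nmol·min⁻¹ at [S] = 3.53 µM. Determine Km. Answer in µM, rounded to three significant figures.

1.50 µM

In reciprocal form, 1/v = (Km/Vmax)·(1/[S]) + 1/Vmax. The two points give (1/[S], 1/v) = (2.976, 0.07042) and (0.2833, 0.01838).
Slope = (0.07042 − 0.01838)/(2.976 − 0.2833) = 0.01932; intercept = 0.07042 − 0.01932×2.976 = 0.01291.
Vmax = 1/intercept = 77.5 nmol·min⁻¹; Km = slope × Vmax = 0.01932 × 77.5 = 1.50 µM.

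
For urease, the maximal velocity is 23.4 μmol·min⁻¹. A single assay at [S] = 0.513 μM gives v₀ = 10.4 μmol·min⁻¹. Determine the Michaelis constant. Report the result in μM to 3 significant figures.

v/Vmax = 10.4/23.4 = 0.4444 = [S]/(Km+[S]).
So Km + [S] = [S]/0.4444 = 1.154 μM, giving Km = 1.154 − 0.513 = 0.641 μM.

0.641 μM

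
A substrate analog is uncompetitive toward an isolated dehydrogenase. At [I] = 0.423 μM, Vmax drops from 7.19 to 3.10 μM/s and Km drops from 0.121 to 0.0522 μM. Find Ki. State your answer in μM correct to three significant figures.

Uncompetitive: Vmax,app = Vmax/α (and Km,app = Km/α) with α = 1 + [I]/Ki.
α = Vmax/Vmax,app = 7.19/3.10 = 2.319.
Since α = 1 + [I]/Ki, [I]/Ki = 2.319 − 1 = 1.319 and Ki = 0.423/1.319 = 0.321 μM.

0.321 μM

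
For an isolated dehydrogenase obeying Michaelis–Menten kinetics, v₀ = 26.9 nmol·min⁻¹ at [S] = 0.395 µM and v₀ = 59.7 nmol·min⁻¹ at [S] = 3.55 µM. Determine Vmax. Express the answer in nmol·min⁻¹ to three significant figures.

From v = Vmax[S]/(Km+[S]), each point gives Vmax = v(Km+[S])/[S].
Equating: 26.9(Km+0.395)/0.395 = 59.7(Km+3.55)/3.55.
68.10·Km + 26.9 = 16.82·Km + 59.7, so (68.10 − 16.82)·Km = 59.7 − 26.9.
Km = 32.80/51.28 = 0.640 µM; then Vmax = 26.9(0.640+0.395)/0.395 = 70.5 nmol·min⁻¹.

70.5 nmol·min⁻¹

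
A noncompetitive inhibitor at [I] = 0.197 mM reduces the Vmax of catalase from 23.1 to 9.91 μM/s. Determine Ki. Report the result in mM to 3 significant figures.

0.148 mM

Noncompetitive: Vmax,app = Vmax/α with α = 1 + [I]/Ki.
α = Vmax/Vmax,app = 23.1/9.91 = 2.331.
Since α = 1 + [I]/Ki, [I]/Ki = 2.331 − 1 = 1.331 and Ki = 0.197/1.331 = 0.148 mM.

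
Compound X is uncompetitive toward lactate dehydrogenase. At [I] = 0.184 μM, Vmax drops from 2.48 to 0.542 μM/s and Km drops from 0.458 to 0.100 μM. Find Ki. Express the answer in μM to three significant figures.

0.0515 μM

Uncompetitive: Vmax,app = Vmax/α (and Km,app = Km/α) with α = 1 + [I]/Ki.
α = Vmax/Vmax,app = 2.48/0.542 = 4.576.
Since α = 1 + [I]/Ki, [I]/Ki = 4.576 − 1 = 3.576 and Ki = 0.184/3.576 = 0.0515 μM.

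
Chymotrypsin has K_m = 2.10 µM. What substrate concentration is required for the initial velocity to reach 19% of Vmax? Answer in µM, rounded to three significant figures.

0.493 µM

v/Vmax = [S]/(Km+[S]) = 0.19, so [S] = Km·0.19/(1 − 0.19) = 2.10 × 0.2346.
[S] = 0.493 µM.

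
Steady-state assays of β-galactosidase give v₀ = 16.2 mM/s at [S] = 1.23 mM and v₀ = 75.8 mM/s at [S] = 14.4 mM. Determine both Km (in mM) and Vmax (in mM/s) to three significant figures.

Km = 7.54 mM; Vmax = 115 mM/s

From v = Vmax[S]/(Km+[S]), each point gives Vmax = v(Km+[S])/[S].
Equating: 16.2(Km+1.23)/1.23 = 75.8(Km+14.4)/14.4.
13.17·Km + 16.2 = 5.264·Km + 75.8, so (13.17 − 5.264)·Km = 75.8 − 16.2.
Km = 59.60/7.907 = 7.54 mM; then Vmax = 16.2(7.54+1.23)/1.23 = 115 mM/s.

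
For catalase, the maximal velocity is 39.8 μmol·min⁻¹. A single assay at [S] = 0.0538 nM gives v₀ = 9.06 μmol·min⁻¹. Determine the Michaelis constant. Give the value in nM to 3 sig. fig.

0.183 nM

From v = Vmax[S]/(Km+[S]), Km = [S](Vmax − v)/v.
Km = 0.0538 × (39.8 − 9.06) / 9.06 = 1.654/9.06 = 0.183 nM.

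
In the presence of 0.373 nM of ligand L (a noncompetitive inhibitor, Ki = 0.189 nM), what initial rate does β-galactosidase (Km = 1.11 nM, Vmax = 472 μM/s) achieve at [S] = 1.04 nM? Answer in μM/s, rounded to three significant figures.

α = 1 + [I]/Ki = 1 + 0.373/0.189 = 2.974.
For a noncompetitive inhibitor, Vmax is reduced to Vmax/α while Km is unchanged: Km,app = 1.11 nM, Vmax,app = 159 μM/s.
v = Vmax,app·[S]/(Km,app + [S]) = 159 × 1.04/(1.11 + 1.04) = 76.8 μM/s.

76.8 μM/s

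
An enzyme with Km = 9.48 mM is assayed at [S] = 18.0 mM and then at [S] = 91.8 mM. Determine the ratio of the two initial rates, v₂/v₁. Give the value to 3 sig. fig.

The fractional saturations are [S]/(Km+[S]) = 18.0/27.48 = 0.6550 and 91.8/101.3 = 0.9064.
v₂/v₁ is just their ratio: 0.9064/0.6550 = 1.38.

1.38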